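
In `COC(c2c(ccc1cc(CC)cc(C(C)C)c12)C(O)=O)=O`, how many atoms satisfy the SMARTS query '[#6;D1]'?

The query [#6;D1] means: carbon bonded to exactly one heavy atom.
Check the 22 heavy atoms by environment: 6× c (aromatic, D3) → no; 4× c (aromatic, D2) → no; 1× C (D2) → no; 4× C (D1) → match; 3× C (D3) → no; 3× O (D1) → no; 1× O (D2) → no.
That gives 4 matching atoms.

4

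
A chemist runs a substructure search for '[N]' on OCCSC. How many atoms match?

0

Check the 5 heavy atoms by environment: 3× C → no; 1× O → no; 1× S → no.
No environment satisfies the query, so 0 matching atoms.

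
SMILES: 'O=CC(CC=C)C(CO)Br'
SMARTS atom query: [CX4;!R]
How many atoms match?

4

Check the 10 heavy atoms by environment: 4× C (X4, acyclic) → match; 3× C (X3, acyclic) → no; 1× O (X1, acyclic) → no; 1× O (X2, acyclic) → no; 1× Br (X1, acyclic) → no.
That gives 4 matching atoms.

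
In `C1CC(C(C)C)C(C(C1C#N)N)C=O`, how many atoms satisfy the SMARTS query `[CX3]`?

The query [CX3] means: C with X3: aliphatic carbon with exactly 3 total connections.
Check the 14 heavy atoms by environment: 9× C (X4) → no; 1× N (X3) → no; 1× C (X3) → match; 1× O (X1) → no; 1× C (X2) → no; 1× N (X1) → no.
That gives 1 matching atom.

1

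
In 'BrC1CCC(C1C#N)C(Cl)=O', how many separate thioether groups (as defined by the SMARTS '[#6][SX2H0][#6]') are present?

0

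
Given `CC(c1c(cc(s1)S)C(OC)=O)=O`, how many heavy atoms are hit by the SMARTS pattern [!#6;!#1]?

5

Check the 13 heavy atoms by environment: 1× s (aromatic) → match; 4× c (aromatic) → no; 4× C → no; 3× O → match; 1× S → match.
Summing the matching environments: 1 + 3 + 1 = 5 matching atoms.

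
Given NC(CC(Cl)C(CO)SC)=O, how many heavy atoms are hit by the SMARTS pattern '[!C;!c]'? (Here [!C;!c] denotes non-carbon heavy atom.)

5

Check the 11 heavy atoms by environment: 6× C → no; 1× Cl → match; 2× O → match; 1× N → match; 1× S → match.
Summing the matching environments: 1 + 2 + 1 + 1 = 5 matching atoms.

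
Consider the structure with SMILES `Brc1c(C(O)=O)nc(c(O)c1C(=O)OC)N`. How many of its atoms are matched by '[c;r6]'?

5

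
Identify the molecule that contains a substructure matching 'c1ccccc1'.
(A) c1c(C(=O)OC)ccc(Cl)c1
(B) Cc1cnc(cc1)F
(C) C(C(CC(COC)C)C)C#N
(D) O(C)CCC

A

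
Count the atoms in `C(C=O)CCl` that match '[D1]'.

2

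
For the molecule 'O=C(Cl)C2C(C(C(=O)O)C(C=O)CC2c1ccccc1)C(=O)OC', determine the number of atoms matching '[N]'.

The query [N] means: uppercase N matches aliphatic (non-aromatic) nitrogen only.
Check the 24 heavy atoms by environment: 11× C → no; 6× O → no; 6× c (aromatic) → no; 1× Cl → no.
No environment satisfies the query, so 0 matching atoms.

0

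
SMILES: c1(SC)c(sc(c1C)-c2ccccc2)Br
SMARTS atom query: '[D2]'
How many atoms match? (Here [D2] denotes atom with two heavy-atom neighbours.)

7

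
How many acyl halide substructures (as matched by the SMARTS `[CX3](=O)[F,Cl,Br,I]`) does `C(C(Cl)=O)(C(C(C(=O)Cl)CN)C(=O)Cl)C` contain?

[CX3](=O)[F,Cl,Br,I] is the SMARTS for an acyl halide: a carbonyl carbon bonded to a halogen.
The molecule carries 3 separate instances of an acyl chloride (-C(=O)Cl) meeting every constraint; each maps to a distinct set of atoms, giving 3 matches.

3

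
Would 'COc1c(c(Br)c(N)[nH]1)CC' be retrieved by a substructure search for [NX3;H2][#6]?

Yes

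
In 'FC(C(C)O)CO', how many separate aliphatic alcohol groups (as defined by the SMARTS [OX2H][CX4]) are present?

[OX2H][CX4] is the SMARTS for an aliphatic alcohol: a hydroxyl oxygen bound to an sp3 (X4) carbon.
The molecule carries 2 separate instances of a hydroxyl group (-OH) meeting every constraint; each maps to a distinct set of atoms, giving 2 matches.

2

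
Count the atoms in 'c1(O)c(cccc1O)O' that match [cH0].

3

The query [cH0] means: aromatic carbon with no attached hydrogen (substituted or ring-fusion).
Check the 9 heavy atoms by environment: 3× c (aromatic, H0) → match; 3× c (aromatic, H1) → no; 3× O (H1) → no.
That gives 3 matching atoms.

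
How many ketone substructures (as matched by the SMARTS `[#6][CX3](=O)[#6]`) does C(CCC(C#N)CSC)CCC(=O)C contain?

[#6][CX3](=O)[#6] is the SMARTS for a ketone: a carbonyl carbon (no H) flanked by two carbons.
Exactly one fragment in the molecule meets all constraints, giving 1 match.

1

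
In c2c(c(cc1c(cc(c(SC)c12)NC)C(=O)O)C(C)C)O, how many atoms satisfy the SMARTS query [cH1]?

The query [cH1] means: aromatic carbon bearing exactly one hydrogen.
Check the 21 heavy atoms by environment: 7× c (aromatic, H0) → no; 3× c (aromatic, H1) → match; 1× S (H0) → no; 4× C (H3) → no; 2× O (H1) → no; 1× C (H1) → no; 1× C (H0) → no; 1× O (H0) → no; 1× N (H1) → no.
That gives 3 matching atoms.

3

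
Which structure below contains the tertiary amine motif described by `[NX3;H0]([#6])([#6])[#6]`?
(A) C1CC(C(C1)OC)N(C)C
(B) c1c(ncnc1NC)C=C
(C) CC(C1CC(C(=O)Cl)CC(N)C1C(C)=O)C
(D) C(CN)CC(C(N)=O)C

A

[NX3;H0]([#6])([#6])[#6] describes a trivalent nitrogen with no H, bonded to three carbons (a tertiary amine).
(A) contains a dimethylamino group (-N(CH3)2), which satisfies every atom and bond constraint.
(B) has an N-methylamino group (-NHCH3) but the nitrogen still has one H (H1), not H0.
(C) has a primary amino group (-NH2) but the nitrogen has H2, not H0 with three carbons.
(D) has a primary amide (-C(=O)NH2) but the amide nitrogen has H2 and only one carbon neighbour.
So the answer is (A).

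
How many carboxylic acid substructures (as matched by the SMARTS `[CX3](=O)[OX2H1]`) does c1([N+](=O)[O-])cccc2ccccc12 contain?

0

[CX3](=O)[OX2H1] is the SMARTS for a carboxylic acid: an sp2 carbon double-bonded to O and single-bonded to an -OH oxygen.
No fragment in the molecule satisfies every constraint, giving 0 matches.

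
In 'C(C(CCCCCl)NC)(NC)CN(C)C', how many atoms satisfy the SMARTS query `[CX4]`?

11

Check the 15 heavy atoms by environment: 11× C (X4) → match; 3× N (X3) → no; 1× Cl (X1) → no.
That gives 11 matching atoms.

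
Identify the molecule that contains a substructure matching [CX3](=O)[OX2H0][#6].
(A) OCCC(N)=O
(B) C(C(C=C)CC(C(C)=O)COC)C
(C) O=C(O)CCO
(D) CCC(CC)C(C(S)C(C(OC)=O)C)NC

D

[CX3](=O)[OX2H0][#6] describes a carbonyl carbon bonded to an oxygen that is itself bonded to carbon (no H on that O) (an ester).
(A) has a primary amide (-C(=O)NH2) but the carbonyl is bonded to N, not to an O-C linkage.
(B) has a methoxy ether (-OCH3) but the ether oxygen is not adjacent to a C=O carbon.
(C) has a carboxylic acid group (-C(=O)OH) but the singly-bonded O carries H (OX2H1, not H0).
(D) contains a methyl-ester group (-C(=O)OCH3), which satisfies every atom and bond constraint.
So the answer is (D).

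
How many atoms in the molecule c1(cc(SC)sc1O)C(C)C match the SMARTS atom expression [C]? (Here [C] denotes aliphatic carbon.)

The query [C] means: uppercase C matches aliphatic (non-aromatic) carbon only.
Check the 11 heavy atoms by environment: 1× s (aromatic) → no; 4× c (aromatic) → no; 1× O → no; 1× S → no; 4× C → match.
That gives 4 matching atoms.

4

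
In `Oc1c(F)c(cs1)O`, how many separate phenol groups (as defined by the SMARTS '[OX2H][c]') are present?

2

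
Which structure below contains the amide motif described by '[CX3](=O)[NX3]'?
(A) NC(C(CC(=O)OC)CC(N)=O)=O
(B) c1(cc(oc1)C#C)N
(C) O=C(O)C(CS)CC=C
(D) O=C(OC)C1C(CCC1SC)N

A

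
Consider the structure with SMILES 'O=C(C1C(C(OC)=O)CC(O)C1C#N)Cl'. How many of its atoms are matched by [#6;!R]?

4

The query [#6;!R] means: carbon not in any ring.
Check the 15 heavy atoms by environment: 5× C (in 5-ring) → no; 4× C (acyclic) → match; 4× O (acyclic) → no; 1× Cl (acyclic) → no; 1× N (acyclic) → no.
That gives 4 matching atoms.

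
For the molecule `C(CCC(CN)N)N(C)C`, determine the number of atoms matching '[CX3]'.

Check the 10 heavy atoms by environment: 7× C (X4) → no; 3× N (X3) → no.
No environment satisfies the query, so 0 matching atoms.

0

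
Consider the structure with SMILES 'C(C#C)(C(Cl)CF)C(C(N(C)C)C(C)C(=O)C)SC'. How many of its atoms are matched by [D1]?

Check the 19 heavy atoms by environment: 6× C (D1) → match; 6× C (D3) → no; 2× C (D2) → no; 1× S (D2) → no; 1× N (D3) → no; 1× O (D1) → match; 1× Cl (D1) → match; 1× F (D1) → match.
Summing the matching environments: 6 + 1 + 1 + 1 = 9 matching atoms.

9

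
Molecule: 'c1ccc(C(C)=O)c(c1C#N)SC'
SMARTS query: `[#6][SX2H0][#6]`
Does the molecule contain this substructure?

Yes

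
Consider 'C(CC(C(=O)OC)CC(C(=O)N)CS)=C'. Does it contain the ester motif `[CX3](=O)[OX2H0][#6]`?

The pattern [CX3](=O)[OX2H0][#6] describes a carbonyl carbon bonded to an oxygen that is itself bonded to carbon (no H on that O) — an ester.
The molecule carries a methyl-ester group (-C(=O)OCH3), whose atoms satisfy every constraint of the query, so the pattern matches.

Yes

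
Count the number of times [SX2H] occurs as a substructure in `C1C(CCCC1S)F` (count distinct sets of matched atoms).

1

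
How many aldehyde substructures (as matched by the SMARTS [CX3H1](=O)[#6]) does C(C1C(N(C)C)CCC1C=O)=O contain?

[CX3H1](=O)[#6] is the SMARTS for an aldehyde: an sp2 carbon with one H, double-bonded to O and single-bonded to carbon.
The molecule carries 2 separate instances of an aldehyde (-CHO) meeting every constraint; each maps to a distinct set of atoms, giving 2 matches.

2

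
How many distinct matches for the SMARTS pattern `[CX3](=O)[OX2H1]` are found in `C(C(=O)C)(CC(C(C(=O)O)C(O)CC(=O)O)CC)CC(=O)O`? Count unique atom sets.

[CX3](=O)[OX2H1] is the SMARTS for a carboxylic acid: an sp2 carbon double-bonded to O and single-bonded to an -OH oxygen.
The molecule carries 3 separate instances of a carboxylic acid group (-C(=O)OH) meeting every constraint; each maps to a distinct set of atoms, giving 3 matches.

3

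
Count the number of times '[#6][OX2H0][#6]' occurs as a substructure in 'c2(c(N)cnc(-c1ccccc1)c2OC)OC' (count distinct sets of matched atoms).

2

[#6][OX2H0][#6] is the SMARTS for an ether: an aliphatic oxygen bridging two carbons with no H on the oxygen.
The molecule carries 2 separate instances of a methoxy ether (-OCH3) meeting every constraint; each maps to a distinct set of atoms, giving 2 matches.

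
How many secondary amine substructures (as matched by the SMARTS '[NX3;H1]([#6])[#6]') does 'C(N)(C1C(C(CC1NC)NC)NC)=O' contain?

3

[NX3;H1]([#6])[#6] is the SMARTS for a secondary amine: a trivalent nitrogen with one H, bonded to two carbons.
The molecule carries 3 separate instances of an N-methylamino group (-NHCH3) meeting every constraint; each maps to a distinct set of atoms, giving 3 matches.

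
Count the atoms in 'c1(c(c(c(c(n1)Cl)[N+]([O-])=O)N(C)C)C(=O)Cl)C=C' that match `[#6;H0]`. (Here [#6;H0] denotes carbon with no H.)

6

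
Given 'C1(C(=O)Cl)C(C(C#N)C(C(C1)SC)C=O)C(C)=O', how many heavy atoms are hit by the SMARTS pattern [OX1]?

3

The query [OX1] means: aliphatic oxygen with one total connection — typically a carbonyl =O or an oxide.
Check the 18 heavy atoms by environment: 8× C (X4) → no; 3× C (X3) → no; 3× O (X1) → match; 1× Cl (X1) → no; 1× S (X2) → no; 1× C (X2) → no; 1× N (X1) → no.
That gives 3 matching atoms.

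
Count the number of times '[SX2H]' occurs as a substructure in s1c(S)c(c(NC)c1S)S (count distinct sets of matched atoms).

3

[SX2H] is the SMARTS for a thiol: an aliphatic sulfur with two connections, one being H.
The molecule carries 3 separate instances of a thiol (-SH) meeting every constraint; each maps to a distinct set of atoms, giving 3 matches.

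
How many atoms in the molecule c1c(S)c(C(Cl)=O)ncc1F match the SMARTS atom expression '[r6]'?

Check the 11 heavy atoms by environment: 1× n (aromatic, in 6-ring) → match; 5× c (aromatic, in 6-ring) → match; 1× C (acyclic) → no; 1× O (acyclic) → no; 1× Cl (acyclic) → no; 1× S (acyclic) → no; 1× F (acyclic) → no.
Summing the matching environments: 1 + 5 = 6 matching atoms.

6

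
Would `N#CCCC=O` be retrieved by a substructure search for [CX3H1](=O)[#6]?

The pattern [CX3H1](=O)[#6] describes an sp2 carbon with one H, double-bonded to O and single-bonded to carbon — an aldehyde.
The molecule carries an aldehyde (-CHO), whose atoms satisfy every constraint of the query, so the pattern matches.

Yes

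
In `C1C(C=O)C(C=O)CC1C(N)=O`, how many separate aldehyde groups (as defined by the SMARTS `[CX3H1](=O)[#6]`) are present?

[CX3H1](=O)[#6] is the SMARTS for an aldehyde: an sp2 carbon with one H, double-bonded to O and single-bonded to carbon.
The molecule carries 2 separate instances of an aldehyde (-CHO) meeting every constraint; each maps to a distinct set of atoms, giving 2 matches.

2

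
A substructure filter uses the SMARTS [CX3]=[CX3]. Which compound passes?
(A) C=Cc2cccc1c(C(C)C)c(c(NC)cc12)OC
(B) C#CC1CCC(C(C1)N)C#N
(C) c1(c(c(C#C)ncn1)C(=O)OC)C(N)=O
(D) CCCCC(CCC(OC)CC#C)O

A

[CX3]=[CX3] describes a non-aromatic C=C double bond between two sp2 carbons (an alkene).
(A) contains a vinyl group (-CH=CH2), which satisfies every atom and bond constraint.
(B) has an ethynyl group (-C#CH) but the C-C bond is a triple bond, not a double bond.
(C) has an ethynyl group (-C#CH) but the C-C bond is a triple bond, not a double bond.
(D) has an ethyl group (-CH2CH3) but its C-C bond is a single bond between CX4 carbons, not CX3=CX3.
So the answer is (A).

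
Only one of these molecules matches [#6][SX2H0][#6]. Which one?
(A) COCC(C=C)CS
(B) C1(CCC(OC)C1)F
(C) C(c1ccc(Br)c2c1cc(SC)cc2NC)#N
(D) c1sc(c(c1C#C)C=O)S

[#6][SX2H0][#6] describes an aliphatic sulfur bridging two carbons with no H on the sulfur (a thioether).
(A) has a thiol (-SH) but the sulfur has H1, not H0 bridging two carbons.
(B) has a methoxy ether (-OCH3) but the bridging atom is O, not S.
(C) contains a methylthio ether (-SCH3), which satisfies every atom and bond constraint.
(D) has a thiol (-SH) but the sulfur has H1, not H0 bridging two carbons.
So the answer is (C).

C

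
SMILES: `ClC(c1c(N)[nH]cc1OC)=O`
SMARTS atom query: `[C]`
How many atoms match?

2

The query [C] means: uppercase C matches aliphatic (non-aromatic) carbon only.
Check the 11 heavy atoms by environment: 1× n (aromatic) → no; 4× c (aromatic) → no; 2× C → match; 2× O → no; 1× Cl → no; 1× N → no.
That gives 2 matching atoms.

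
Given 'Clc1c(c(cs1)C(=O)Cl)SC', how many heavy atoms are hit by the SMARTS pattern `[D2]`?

3

The query [D2] means: atom with exactly two heavy-atom neighbours.
Check the 11 heavy atoms by environment: 1× s (aromatic, D2) → match; 3× c (aromatic, D3) → no; 1× c (aromatic, D2) → match; 1× S (D2) → match; 1× C (D1) → no; 1× C (D3) → no; 1× O (D1) → no; 2× Cl (D1) → no.
Summing the matching environments: 1 + 1 + 1 = 3 matching atoms.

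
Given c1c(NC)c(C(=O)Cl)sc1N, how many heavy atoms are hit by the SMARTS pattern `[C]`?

2

The query [C] means: uppercase C matches aliphatic (non-aromatic) carbon only.
Check the 11 heavy atoms by environment: 1× s (aromatic) → no; 4× c (aromatic) → no; 2× C → match; 1× O → no; 1× Cl → no; 2× N → no.
That gives 2 matching atoms.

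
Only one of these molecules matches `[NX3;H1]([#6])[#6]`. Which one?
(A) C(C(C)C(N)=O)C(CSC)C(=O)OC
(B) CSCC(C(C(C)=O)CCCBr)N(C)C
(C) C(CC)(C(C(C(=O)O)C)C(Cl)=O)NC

C

[NX3;H1]([#6])[#6] describes a trivalent nitrogen with one H, bonded to two carbons (a secondary amine).
(A) has a primary amide (-C(=O)NH2) but the -C(=O)NH2 nitrogen has H2, not H1.
(B) has a dimethylamino group (-N(CH3)2) but the nitrogen has H0, not H1.
(C) contains an N-methylamino group (-NHCH3), which satisfies every atom and bond constraint.
So the answer is (C).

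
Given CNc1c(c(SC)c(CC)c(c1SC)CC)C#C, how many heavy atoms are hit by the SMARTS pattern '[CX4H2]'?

2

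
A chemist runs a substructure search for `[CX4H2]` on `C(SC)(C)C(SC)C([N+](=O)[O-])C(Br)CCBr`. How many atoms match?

Check the 16 heavy atoms by environment: 3× C (H3, X4) → no; 4× C (H1, X4) → no; 2× C (H2, X4) → match; 2× Br (H0, X1) → no; 1× N (charge +1, H0, X3) → no; 1× O (charge -1, H0, X1) → no; 1× O (H0, X1) → no; 2× S (H0, X2) → no.
That gives 2 matching atoms.

2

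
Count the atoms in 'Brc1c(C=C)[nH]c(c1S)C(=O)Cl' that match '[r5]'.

The query [r5] means: r5 matches atoms in a five-membered ring.
Check the 12 heavy atoms by environment: 1× n (aromatic, in 5-ring) → match; 4× c (aromatic, in 5-ring) → match; 3× C (acyclic) → no; 1× O (acyclic) → no; 1× Cl (acyclic) → no; 1× Br (acyclic) → no; 1× S (acyclic) → no.
Summing the matching environments: 1 + 4 = 5 matching atoms.

5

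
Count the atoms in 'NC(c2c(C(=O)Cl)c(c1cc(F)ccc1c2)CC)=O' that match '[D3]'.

8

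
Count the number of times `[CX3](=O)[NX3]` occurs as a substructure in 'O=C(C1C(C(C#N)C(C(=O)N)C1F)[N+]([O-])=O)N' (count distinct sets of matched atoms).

2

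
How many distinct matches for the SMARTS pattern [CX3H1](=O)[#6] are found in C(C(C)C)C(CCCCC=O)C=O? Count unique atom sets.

2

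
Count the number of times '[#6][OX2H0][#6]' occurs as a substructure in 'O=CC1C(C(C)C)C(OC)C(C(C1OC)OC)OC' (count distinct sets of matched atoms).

4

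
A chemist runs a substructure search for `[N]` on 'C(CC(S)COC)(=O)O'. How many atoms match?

0

The query [N] means: uppercase N matches aliphatic (non-aromatic) nitrogen only.
Check the 9 heavy atoms by environment: 5× C → no; 3× O → no; 1× S → no.
No environment satisfies the query, so 0 matching atoms.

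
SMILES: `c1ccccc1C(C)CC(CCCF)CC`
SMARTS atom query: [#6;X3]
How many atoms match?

6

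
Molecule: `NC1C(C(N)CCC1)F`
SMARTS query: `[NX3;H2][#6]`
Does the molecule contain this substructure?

The pattern [NX3;H2][#6] describes a trivalent nitrogen with two H attached to carbon — a primary amine.
The molecule carries a primary amino group (-NH2), whose atoms satisfy every constraint of the query, so the pattern matches.

Yes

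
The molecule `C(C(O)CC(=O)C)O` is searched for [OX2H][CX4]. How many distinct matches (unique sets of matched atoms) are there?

2

[OX2H][CX4] is the SMARTS for an aliphatic alcohol: a hydroxyl oxygen bound to an sp3 (X4) carbon.
The molecule carries 2 separate instances of a hydroxyl group (-OH) meeting every constraint; each maps to a distinct set of atoms, giving 2 matches.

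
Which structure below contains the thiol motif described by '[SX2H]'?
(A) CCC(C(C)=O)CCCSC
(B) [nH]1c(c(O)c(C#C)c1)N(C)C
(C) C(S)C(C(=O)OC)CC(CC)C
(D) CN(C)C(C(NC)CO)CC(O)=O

C

[SX2H] describes an aliphatic sulfur with two connections, one being H (a thiol).
(A) has a methylthio ether (-SCH3) but the sulfur has H0 (bonded to two carbons), not H1.
(B) has a hydroxyl group (-OH) but it is an -OH, not an -SH.
(C) contains a thiol (-SH), which satisfies every atom and bond constraint.
(D) has a hydroxyl group (-OH) but it is an -OH, not an -SH.
So the answer is (C).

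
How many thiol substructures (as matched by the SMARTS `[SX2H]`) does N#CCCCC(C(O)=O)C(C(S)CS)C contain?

[SX2H] is the SMARTS for a thiol: an aliphatic sulfur with two connections, one being H.
The molecule carries 2 separate instances of a thiol (-SH) meeting every constraint; each maps to a distinct set of atoms, giving 2 matches.

2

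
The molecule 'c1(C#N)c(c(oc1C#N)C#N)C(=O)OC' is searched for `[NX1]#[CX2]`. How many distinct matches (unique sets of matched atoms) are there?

3

[NX1]#[CX2] is the SMARTS for a nitrile: a nitrogen triple-bonded to a two-connected carbon.
The molecule carries 3 separate instances of a nitrile (-C#N) meeting every constraint; each maps to a distinct set of atoms, giving 3 matches.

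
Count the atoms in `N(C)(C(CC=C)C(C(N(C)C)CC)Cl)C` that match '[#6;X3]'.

2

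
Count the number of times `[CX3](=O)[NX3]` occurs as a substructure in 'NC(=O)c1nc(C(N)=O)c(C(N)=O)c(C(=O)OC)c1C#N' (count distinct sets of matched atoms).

3

[CX3](=O)[NX3] is the SMARTS for an amide: a carbonyl carbon bonded to a trivalent nitrogen.
The molecule carries 3 separate instances of a primary amide (-C(=O)NH2) meeting every constraint; each maps to a distinct set of atoms, giving 3 matches.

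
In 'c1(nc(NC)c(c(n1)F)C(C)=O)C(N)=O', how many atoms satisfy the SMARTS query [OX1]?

The query [OX1] means: aliphatic oxygen with one total connection — typically a carbonyl =O or an oxide.
Check the 15 heavy atoms by environment: 2× n (aromatic, X2) → no; 4× c (aromatic, X3) → no; 2× C (X3) → no; 2× O (X1) → match; 2× C (X4) → no; 2× N (X3) → no; 1× F (X1) → no.
That gives 2 matching atoms.

2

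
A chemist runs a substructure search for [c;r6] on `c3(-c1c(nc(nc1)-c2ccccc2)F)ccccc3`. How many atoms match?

Check the 19 heavy atoms by environment: 2× n (aromatic, in 6-ring) → no; 16× c (aromatic, in 6-ring) → match; 1× F (acyclic) → no.
That gives 16 matching atoms.

16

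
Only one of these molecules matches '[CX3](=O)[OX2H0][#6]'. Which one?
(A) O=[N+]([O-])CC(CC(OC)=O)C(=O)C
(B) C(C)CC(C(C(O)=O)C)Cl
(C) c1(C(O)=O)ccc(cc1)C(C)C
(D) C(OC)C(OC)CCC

[CX3](=O)[OX2H0][#6] describes a carbonyl carbon bonded to an oxygen that is itself bonded to carbon (no H on that O) (an ester).
(A) contains a methyl-ester group (-C(=O)OCH3), which satisfies every atom and bond constraint.
(B) has a carboxylic acid group (-C(=O)OH) but the singly-bonded O carries H (OX2H1, not H0).
(C) has a carboxylic acid group (-C(=O)OH) but the singly-bonded O carries H (OX2H1, not H0).
(D) has a methoxy ether (-OCH3) but the ether oxygen is not adjacent to a C=O carbon.
So the answer is (A).

A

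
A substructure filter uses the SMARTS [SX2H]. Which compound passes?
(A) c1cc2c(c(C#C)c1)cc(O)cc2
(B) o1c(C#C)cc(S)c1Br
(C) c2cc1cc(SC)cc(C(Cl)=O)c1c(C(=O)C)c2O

[SX2H] describes an aliphatic sulfur with two connections, one being H (a thiol).
(A) has a hydroxyl group (-OH) but it is an -OH, not an -SH.
(B) contains a thiol (-SH), which satisfies every atom and bond constraint.
(C) has a methylthio ether (-SCH3) but the sulfur has H0 (bonded to two carbons), not H1.
So the answer is (B).

B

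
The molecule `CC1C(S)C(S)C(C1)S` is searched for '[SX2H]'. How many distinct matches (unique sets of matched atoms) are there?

[SX2H] is the SMARTS for a thiol: an aliphatic sulfur with two connections, one being H.
The molecule carries 3 separate instances of a thiol (-SH) meeting every constraint; each maps to a distinct set of atoms, giving 3 matches.

3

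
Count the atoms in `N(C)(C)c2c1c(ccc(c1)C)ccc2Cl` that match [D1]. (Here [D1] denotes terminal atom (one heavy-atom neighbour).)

4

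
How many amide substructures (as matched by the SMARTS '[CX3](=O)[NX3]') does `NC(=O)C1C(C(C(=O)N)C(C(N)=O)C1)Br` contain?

3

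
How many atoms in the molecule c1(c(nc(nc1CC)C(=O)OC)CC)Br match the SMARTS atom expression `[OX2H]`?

0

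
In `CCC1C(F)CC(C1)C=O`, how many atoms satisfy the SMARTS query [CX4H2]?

The query [CX4H2] means: sp3 carbon (X4) with exactly two hydrogens.
Check the 10 heavy atoms by environment: 3× C (H2, X4) → match; 3× C (H1, X4) → no; 1× F (H0, X1) → no; 1× C (H1, X3) → no; 1× O (H0, X1) → no; 1× C (H3, X4) → no.
That gives 3 matching atoms.

3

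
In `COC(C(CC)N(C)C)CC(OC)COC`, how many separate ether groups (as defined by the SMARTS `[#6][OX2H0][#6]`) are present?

[#6][OX2H0][#6] is the SMARTS for an ether: an aliphatic oxygen bridging two carbons with no H on the oxygen.
The molecule carries 3 separate instances of a methoxy ether (-OCH3) meeting every constraint; each maps to a distinct set of atoms, giving 3 matches.

3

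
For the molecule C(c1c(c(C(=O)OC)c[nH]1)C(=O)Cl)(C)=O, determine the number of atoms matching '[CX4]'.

Check the 15 heavy atoms by environment: 1× n (aromatic, X3) → no; 4× c (aromatic, X3) → no; 3× C (X3) → no; 3× O (X1) → no; 1× Cl (X1) → no; 2× C (X4) → match; 1× O (X2) → no.
That gives 2 matching atoms.

2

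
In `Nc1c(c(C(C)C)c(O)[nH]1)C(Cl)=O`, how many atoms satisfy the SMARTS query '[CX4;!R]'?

3

The query [CX4;!R] means: aliphatic carbon with four total connections, not in a ring.
Check the 13 heavy atoms by environment: 1× n (aromatic, X3, in 5-ring) → no; 4× c (aromatic, X3, in 5-ring) → no; 1× C (X3, acyclic) → no; 1× O (X1, acyclic) → no; 1× Cl (X1, acyclic) → no; 1× N (X3, acyclic) → no; 3× C (X4, acyclic) → match; 1× O (X2, acyclic) → no.
That gives 3 matching atoms.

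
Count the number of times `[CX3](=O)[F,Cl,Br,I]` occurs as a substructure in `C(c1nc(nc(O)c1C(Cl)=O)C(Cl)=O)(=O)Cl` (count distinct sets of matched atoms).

3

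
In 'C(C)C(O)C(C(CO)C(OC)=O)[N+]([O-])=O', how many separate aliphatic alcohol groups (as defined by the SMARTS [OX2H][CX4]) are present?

[OX2H][CX4] is the SMARTS for an aliphatic alcohol: a hydroxyl oxygen bound to an sp3 (X4) carbon.
The molecule carries 2 separate instances of a hydroxyl group (-OH) meeting every constraint; each maps to a distinct set of atoms, giving 2 matches.

2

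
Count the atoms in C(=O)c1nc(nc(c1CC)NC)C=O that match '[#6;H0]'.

4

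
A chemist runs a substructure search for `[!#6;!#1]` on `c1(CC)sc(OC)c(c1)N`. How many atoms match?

3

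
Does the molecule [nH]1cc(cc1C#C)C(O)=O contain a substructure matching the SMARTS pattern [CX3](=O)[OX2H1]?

Yes

The pattern [CX3](=O)[OX2H1] describes an sp2 carbon double-bonded to O and single-bonded to an -OH oxygen — a carboxylic acid.
The molecule carries a carboxylic acid group (-C(=O)OH), whose atoms satisfy every constraint of the query, so the pattern matches.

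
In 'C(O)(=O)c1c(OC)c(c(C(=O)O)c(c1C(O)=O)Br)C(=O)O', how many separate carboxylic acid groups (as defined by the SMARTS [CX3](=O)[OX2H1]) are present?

4

[CX3](=O)[OX2H1] is the SMARTS for a carboxylic acid: an sp2 carbon double-bonded to O and single-bonded to an -OH oxygen.
The molecule carries 4 separate instances of a carboxylic acid group (-C(=O)OH) meeting every constraint; each maps to a distinct set of atoms, giving 4 matches.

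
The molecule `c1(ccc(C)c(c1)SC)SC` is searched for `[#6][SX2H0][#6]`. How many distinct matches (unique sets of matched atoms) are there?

[#6][SX2H0][#6] is the SMARTS for a thioether: an aliphatic sulfur bridging two carbons with no H on the sulfur.
The molecule carries 2 separate instances of a methylthio ether (-SCH3) meeting every constraint; each maps to a distinct set of atoms, giving 2 matches.

2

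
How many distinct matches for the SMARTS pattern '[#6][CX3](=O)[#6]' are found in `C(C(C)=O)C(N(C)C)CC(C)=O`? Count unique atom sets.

[#6][CX3](=O)[#6] is the SMARTS for a ketone: a carbonyl carbon (no H) flanked by two carbons.
The molecule carries 2 separate instances of an acetyl/ketone group (-C(=O)CH3) meeting every constraint; each maps to a distinct set of atoms, giving 2 matches.

2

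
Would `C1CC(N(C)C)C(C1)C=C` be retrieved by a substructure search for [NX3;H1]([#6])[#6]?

The pattern [NX3;H1]([#6])[#6] describes a trivalent nitrogen with one H, bonded to two carbons — a secondary amine.
The closest candidate here is a dimethylamino group (-N(CH3)2), but the nitrogen has H0, not H1. No other fragment satisfies the full query, so there is no match.

No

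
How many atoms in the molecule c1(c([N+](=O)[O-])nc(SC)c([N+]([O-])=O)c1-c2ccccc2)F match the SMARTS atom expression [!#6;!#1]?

Check the 21 heavy atoms by environment: 1× n (aromatic) → match; 11× c (aromatic) → no; 2× N (charge +1) → match; 2× O (charge -1) → match; 2× O → match; 1× F → match; 1× S → match; 1× C → no.
Summing the matching environments: 1 + 2 + 2 + 2 + 1 + 1 = 9 matching atoms.

9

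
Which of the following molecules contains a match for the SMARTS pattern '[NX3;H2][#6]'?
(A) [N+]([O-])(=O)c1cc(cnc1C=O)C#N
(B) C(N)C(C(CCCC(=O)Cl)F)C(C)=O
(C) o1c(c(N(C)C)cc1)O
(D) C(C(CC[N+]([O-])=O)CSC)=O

B

[NX3;H2][#6] describes a trivalent nitrogen with two H attached to carbon (a primary amine).
(A) has a nitro group (-[N+](=O)[O-]) but the nitrogen is [N+] with no H, not NX3H2.
(B) contains a primary amino group (-NH2), which satisfies every atom and bond constraint.
(C) has a dimethylamino group (-N(CH3)2) but the nitrogen has H0, not H2.
(D) has a nitro group (-[N+](=O)[O-]) but the nitrogen is [N+] with no H, not NX3H2.
So the answer is (B).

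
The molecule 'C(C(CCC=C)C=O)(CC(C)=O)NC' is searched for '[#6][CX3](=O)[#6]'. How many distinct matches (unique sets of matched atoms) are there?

1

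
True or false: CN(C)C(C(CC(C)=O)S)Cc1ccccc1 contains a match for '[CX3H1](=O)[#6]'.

The pattern [CX3H1](=O)[#6] describes an sp2 carbon with one H, double-bonded to O and single-bonded to carbon — an aldehyde.
The closest candidate here is an acetyl/ketone group (-C(=O)CH3), but the carbonyl carbon has H0 (two carbon neighbours), not H1. No other fragment satisfies the full query, so there is no match.

False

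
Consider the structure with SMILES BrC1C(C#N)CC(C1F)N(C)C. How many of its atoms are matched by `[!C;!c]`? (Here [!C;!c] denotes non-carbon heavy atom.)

4

Check the 12 heavy atoms by environment: 8× C → no; 1× Br → match; 2× N → match; 1× F → match.
Summing the matching environments: 1 + 2 + 1 = 4 matching atoms.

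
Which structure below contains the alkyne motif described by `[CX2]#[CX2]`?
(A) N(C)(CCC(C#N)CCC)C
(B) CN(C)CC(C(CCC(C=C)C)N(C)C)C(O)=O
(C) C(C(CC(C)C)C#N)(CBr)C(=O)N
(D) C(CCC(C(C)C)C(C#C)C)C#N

[CX2]#[CX2] describes a carbon-carbon triple bond (an alkyne).
(A) has a nitrile (-C#N) but the triple bond is C#N, not C#C.
(B) has a vinyl group (-CH=CH2) but the C=C is a double bond; both carbons are CX3, not CX2.
(C) has a nitrile (-C#N) but the triple bond is C#N, not C#C.
(D) contains an ethynyl group (-C#CH), which satisfies every atom and bond constraint.
So the answer is (D).

D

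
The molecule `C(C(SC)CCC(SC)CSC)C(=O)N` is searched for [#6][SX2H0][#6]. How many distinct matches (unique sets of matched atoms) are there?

3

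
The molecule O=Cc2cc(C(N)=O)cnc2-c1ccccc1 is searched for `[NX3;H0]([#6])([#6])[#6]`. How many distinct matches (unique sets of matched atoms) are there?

0

[NX3;H0]([#6])([#6])[#6] is the SMARTS for a tertiary amine: a trivalent nitrogen with no H, bonded to three carbons.
The molecule has a primary amide (-C(=O)NH2), but the amide nitrogen has H2 and only one carbon neighbour; nothing else fits, so there are 0 matches.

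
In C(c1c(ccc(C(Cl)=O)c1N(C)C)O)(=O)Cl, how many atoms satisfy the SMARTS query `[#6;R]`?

The query [#6;R] means: carbon that is part of a ring.
Check the 16 heavy atoms by environment: 6× c (aromatic, in 6-ring) → match; 4× C (acyclic) → no; 3× O (acyclic) → no; 2× Cl (acyclic) → no; 1× N (acyclic) → no.
That gives 6 matching atoms.

6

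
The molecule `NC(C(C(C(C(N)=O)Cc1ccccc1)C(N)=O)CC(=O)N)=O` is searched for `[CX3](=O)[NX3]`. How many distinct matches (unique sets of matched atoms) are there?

[CX3](=O)[NX3] is the SMARTS for an amide: a carbonyl carbon bonded to a trivalent nitrogen.
The molecule carries 4 separate instances of a primary amide (-C(=O)NH2) meeting every constraint; each maps to a distinct set of atoms, giving 4 matches.

4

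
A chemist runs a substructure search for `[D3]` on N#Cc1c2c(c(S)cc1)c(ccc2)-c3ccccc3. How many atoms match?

6

The query [D3] means: atom with exactly three heavy-atom neighbours.
Check the 19 heavy atoms by environment: 6× c (aromatic, D3) → match; 10× c (aromatic, D2) → no; 1× C (D2) → no; 1× N (D1) → no; 1× S (D1) → no.
That gives 6 matching atoms.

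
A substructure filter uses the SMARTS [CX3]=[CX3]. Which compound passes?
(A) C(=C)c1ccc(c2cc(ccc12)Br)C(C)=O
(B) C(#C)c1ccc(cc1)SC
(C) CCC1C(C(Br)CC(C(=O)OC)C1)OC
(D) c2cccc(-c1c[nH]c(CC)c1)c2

A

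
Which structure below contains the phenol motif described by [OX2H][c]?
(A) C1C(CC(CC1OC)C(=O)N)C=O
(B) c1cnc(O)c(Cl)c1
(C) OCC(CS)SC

B

[OX2H][c] describes a hydroxyl oxygen attached to an aromatic carbon (a phenol).
(A) has a methoxy ether (-OCH3) but the oxygen has H0, not H1.
(B) contains a hydroxyl group (-OH), which satisfies every atom and bond constraint.
(C) has a hydroxyl group (-OH) but the -OH is on an aliphatic carbon, not an aromatic c.
So the answer is (B).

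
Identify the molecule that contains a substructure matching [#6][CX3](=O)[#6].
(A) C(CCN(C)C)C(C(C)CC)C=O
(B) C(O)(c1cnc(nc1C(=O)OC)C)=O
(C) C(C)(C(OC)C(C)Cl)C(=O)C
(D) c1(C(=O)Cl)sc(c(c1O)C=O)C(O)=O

C

[#6][CX3](=O)[#6] describes a carbonyl carbon (no H) flanked by two carbons (a ketone).
(A) has an aldehyde (-CHO) but the carbonyl carbon has H1, so it is not flanked by two carbons.
(B) has a carboxylic acid group (-C(=O)OH) but one neighbour of the carbonyl carbon is O, not C.
(C) contains an acetyl/ketone group (-C(=O)CH3), which satisfies every atom and bond constraint.
(D) has a carboxylic acid group (-C(=O)OH) but one neighbour of the carbonyl carbon is O, not C.
So the answer is (C).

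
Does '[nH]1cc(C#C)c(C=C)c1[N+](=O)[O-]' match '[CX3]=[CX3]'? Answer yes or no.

Yes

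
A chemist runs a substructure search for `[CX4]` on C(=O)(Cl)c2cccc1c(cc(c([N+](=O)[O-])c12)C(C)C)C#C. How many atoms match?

3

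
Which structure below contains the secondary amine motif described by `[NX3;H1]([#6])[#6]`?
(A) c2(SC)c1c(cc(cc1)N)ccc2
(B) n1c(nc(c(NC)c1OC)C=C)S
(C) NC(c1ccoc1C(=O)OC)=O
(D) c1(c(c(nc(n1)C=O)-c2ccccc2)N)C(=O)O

B

[NX3;H1]([#6])[#6] describes a trivalent nitrogen with one H, bonded to two carbons (a secondary amine).
(A) has a primary amino group (-NH2) but the nitrogen has H2 and only one carbon neighbour.
(B) contains an N-methylamino group (-NHCH3), which satisfies every atom and bond constraint.
(C) has a primary amide (-C(=O)NH2) but the -C(=O)NH2 nitrogen has H2, not H1.
(D) has a primary amino group (-NH2) but the nitrogen has H2 and only one carbon neighbour.
So the answer is (B).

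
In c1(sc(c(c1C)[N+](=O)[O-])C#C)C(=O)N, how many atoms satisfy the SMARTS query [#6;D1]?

2

Check the 14 heavy atoms by environment: 1× s (aromatic, D2) → no; 4× c (aromatic, D3) → no; 1× C (D3) → no; 2× O (D1) → no; 1× N (D1) → no; 2× C (D1) → match; 1× C (D2) → no; 1× N (charge +1, D3) → no; 1× O (charge -1, D1) → no.
That gives 2 matching atoms.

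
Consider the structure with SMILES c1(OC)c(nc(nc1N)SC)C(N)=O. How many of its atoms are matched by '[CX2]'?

0

The query [CX2] means: C with X2: aliphatic carbon with exactly 2 total connections.
Check the 14 heavy atoms by environment: 2× n (aromatic, X2) → no; 4× c (aromatic, X3) → no; 1× O (X2) → no; 2× C (X4) → no; 1× S (X2) → no; 2× N (X3) → no; 1× C (X3) → no; 1× O (X1) → no.
No environment satisfies the query, so 0 matching atoms.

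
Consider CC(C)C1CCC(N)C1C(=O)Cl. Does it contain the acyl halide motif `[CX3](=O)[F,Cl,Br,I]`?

The pattern [CX3](=O)[F,Cl,Br,I] describes a carbonyl carbon bonded to a halogen — an acyl halide.
The molecule carries an acyl chloride (-C(=O)Cl), whose atoms satisfy every constraint of the query, so the pattern matches.

Yes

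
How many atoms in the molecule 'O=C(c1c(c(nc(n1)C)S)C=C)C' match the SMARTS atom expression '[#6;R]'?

4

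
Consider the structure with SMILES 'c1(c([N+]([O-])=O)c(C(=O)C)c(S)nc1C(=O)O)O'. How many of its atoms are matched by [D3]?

The query [D3] means: atom with exactly three heavy-atom neighbours.
Check the 17 heavy atoms by environment: 1× n (aromatic, D2) → no; 5× c (aromatic, D3) → match; 1× N (charge +1, D3) → match; 1× O (charge -1, D1) → no; 5× O (D1) → no; 2× C (D3) → match; 1× S (D1) → no; 1× C (D1) → no.
Summing the matching environments: 5 + 1 + 2 = 8 matching atoms.

8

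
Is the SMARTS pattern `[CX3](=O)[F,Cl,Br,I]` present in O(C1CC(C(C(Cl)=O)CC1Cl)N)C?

The pattern [CX3](=O)[F,Cl,Br,I] describes a carbonyl carbon bonded to a halogen — an acyl halide.
The molecule carries an acyl chloride (-C(=O)Cl), whose atoms satisfy every constraint of the query, so the pattern matches.

Yes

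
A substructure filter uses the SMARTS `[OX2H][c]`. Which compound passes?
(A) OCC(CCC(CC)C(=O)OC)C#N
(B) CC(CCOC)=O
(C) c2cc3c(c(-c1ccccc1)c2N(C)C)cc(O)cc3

[OX2H][c] describes a hydroxyl oxygen attached to an aromatic carbon (a phenol).
(A) has a hydroxyl group (-OH) but the -OH is on an aliphatic carbon, not an aromatic c.
(B) has a methoxy ether (-OCH3) but the oxygen has H0, not H1.
(C) contains a hydroxyl group (-OH), which satisfies every atom and bond constraint.
So the answer is (C).

C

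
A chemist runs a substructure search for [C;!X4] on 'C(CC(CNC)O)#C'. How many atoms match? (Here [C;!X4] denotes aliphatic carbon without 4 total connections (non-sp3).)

2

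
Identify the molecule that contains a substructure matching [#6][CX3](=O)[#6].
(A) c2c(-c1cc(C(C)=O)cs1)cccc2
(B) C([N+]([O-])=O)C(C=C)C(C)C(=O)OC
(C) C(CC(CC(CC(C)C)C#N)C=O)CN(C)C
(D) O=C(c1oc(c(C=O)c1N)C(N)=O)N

[#6][CX3](=O)[#6] describes a carbonyl carbon (no H) flanked by two carbons (a ketone).
(A) contains an acetyl/ketone group (-C(=O)CH3), which satisfies every atom and bond constraint.
(B) has a methyl-ester group (-C(=O)OCH3) but one neighbour of the carbonyl carbon is O, not C.
(C) has an aldehyde (-CHO) but the carbonyl carbon has H1, so it is not flanked by two carbons.
(D) has a primary amide (-C(=O)NH2) but one neighbour of the carbonyl carbon is N, not C.
So the answer is (A).

A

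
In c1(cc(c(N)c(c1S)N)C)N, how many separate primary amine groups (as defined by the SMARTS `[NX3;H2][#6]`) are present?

3

[NX3;H2][#6] is the SMARTS for a primary amine: a trivalent nitrogen with two H attached to carbon.
The molecule carries 3 separate instances of a primary amino group (-NH2) meeting every constraint; each maps to a distinct set of atoms, giving 3 matches.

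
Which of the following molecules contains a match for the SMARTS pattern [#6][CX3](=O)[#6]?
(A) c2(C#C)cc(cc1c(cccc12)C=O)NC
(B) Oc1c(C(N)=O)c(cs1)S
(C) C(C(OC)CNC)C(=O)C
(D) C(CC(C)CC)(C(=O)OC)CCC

C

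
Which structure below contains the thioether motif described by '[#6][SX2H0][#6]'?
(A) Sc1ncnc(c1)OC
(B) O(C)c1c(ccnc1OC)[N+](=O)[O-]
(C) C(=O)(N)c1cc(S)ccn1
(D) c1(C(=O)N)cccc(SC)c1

[#6][SX2H0][#6] describes an aliphatic sulfur bridging two carbons with no H on the sulfur (a thioether).
(A) has a methoxy ether (-OCH3) but the bridging atom is O, not S.
(B) has a methoxy ether (-OCH3) but the bridging atom is O, not S.
(C) has a thiol (-SH) but the sulfur has H1, not H0 bridging two carbons.
(D) contains a methylthio ether (-SCH3), which satisfies every atom and bond constraint.
So the answer is (D).

D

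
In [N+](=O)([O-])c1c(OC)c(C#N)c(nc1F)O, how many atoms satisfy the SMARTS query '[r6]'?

The query [r6] means: r6 matches atoms in a six-membered ring.
Check the 15 heavy atoms by environment: 1× n (aromatic, in 6-ring) → match; 5× c (aromatic, in 6-ring) → match; 3× O (acyclic) → no; 1× N (charge +1, acyclic) → no; 1× O (charge -1, acyclic) → no; 2× C (acyclic) → no; 1× N (acyclic) → no; 1× F (acyclic) → no.
Summing the matching environments: 1 + 5 = 6 matching atoms.

6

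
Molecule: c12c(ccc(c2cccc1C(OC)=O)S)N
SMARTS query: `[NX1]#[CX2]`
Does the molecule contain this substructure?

No

The pattern [NX1]#[CX2] describes a nitrogen triple-bonded to a two-connected carbon — a nitrile.
The closest candidate here is a primary amino group (-NH2), but the nitrogen is NX3 (three connections), not NX1 triple-bonded. No other fragment satisfies the full query, so there is no match.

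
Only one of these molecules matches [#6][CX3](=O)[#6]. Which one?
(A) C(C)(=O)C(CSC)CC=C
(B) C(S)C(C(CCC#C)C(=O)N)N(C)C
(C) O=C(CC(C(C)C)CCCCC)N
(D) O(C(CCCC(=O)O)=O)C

[#6][CX3](=O)[#6] describes a carbonyl carbon (no H) flanked by two carbons (a ketone).
(A) contains an acetyl/ketone group (-C(=O)CH3), which satisfies every atom and bond constraint.
(B) has a primary amide (-C(=O)NH2) but one neighbour of the carbonyl carbon is N, not C.
(C) has a primary amide (-C(=O)NH2) but one neighbour of the carbonyl carbon is N, not C.
(D) has a carboxylic acid group (-C(=O)OH) but one neighbour of the carbonyl carbon is O, not C.
So the answer is (A).

A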